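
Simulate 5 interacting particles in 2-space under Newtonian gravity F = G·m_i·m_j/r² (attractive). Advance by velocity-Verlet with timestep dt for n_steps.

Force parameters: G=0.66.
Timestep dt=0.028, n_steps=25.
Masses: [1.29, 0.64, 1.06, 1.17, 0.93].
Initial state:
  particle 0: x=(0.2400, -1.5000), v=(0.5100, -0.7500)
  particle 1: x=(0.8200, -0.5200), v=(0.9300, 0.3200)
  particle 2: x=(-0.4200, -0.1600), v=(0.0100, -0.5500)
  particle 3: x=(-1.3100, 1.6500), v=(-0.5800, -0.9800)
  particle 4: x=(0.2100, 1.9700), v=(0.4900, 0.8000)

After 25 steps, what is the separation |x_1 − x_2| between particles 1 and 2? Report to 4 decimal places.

1.6615

step 0: x0=(0.2400, -1.5000) x1=(0.8200, -0.5200) x2=(-0.4200, -0.1600) x3=(-1.3100, 1.6500) x4=(0.2100, 1.9700)
step 1: x0=(0.2543, -1.5207) x1=(0.8457, -0.5112) x2=(-0.4196, -0.1754) x3=(-1.3261, 1.6225) x4=(0.2236, 1.9923)
step 2: x0=(0.2686, -1.5410) x1=(0.8708, -0.5025) x2=(-0.4189, -0.1910) x3=(-1.3419, 1.5948) x4=(0.2369, 2.0143)
step 3: x0=(0.2828, -1.5607) x1=(0.8953, -0.4941) x2=(-0.4179, -0.2066) x3=(-1.3574, 1.5670) x4=(0.2500, 2.0360)
step 4: x0=(0.2970, -1.5800) x1=(0.9192, -0.4859) x2=(-0.4167, -0.2223) x3=(-1.3726, 1.5390) x4=(0.2629, 2.0575)
step 5: x0=(0.3112, -1.5988) x1=(0.9426, -0.4779) x2=(-0.4152, -0.2381) x3=(-1.3876, 1.5109) x4=(0.2756, 2.0788)
step 6: x0=(0.3254, -1.6171) x1=(0.9654, -0.4701) x2=(-0.4134, -0.2539) x3=(-1.4023, 1.4827) x4=(0.2880, 2.0998)
step 7: x0=(0.3395, -1.6350) x1=(0.9877, -0.4625) x2=(-0.4114, -0.2698) x3=(-1.4167, 1.4543) x4=(0.3003, 2.1205)
step 8: x0=(0.3536, -1.6524) x1=(1.0094, -0.4551) x2=(-0.4092, -0.2858) x3=(-1.4309, 1.4258) x4=(0.3124, 2.1410)
step 9: x0=(0.3677, -1.6695) x1=(1.0307, -0.4478) x2=(-0.4067, -0.3018) x3=(-1.4448, 1.3972) x4=(0.3243, 2.1613)
step 10: x0=(0.3817, -1.6861) x1=(1.0514, -0.4407) x2=(-0.4040, -0.3178) x3=(-1.4585, 1.3684) x4=(0.3361, 2.1813)
step 11: x0=(0.3956, -1.7023) x1=(1.0717, -0.4338) x2=(-0.4010, -0.3340) x3=(-1.4719, 1.3395) x4=(0.3477, 2.2011)
step 12: x0=(0.4095, -1.7181) x1=(1.0915, -0.4270) x2=(-0.3979, -0.3501) x3=(-1.4851, 1.3105) x4=(0.3592, 2.2207)
step 13: x0=(0.4233, -1.7335) x1=(1.1108, -0.4205) x2=(-0.3945, -0.3663) x3=(-1.4980, 1.2813) x4=(0.3705, 2.2401)
step 14: x0=(0.4370, -1.7485) x1=(1.1297, -0.4141) x2=(-0.3909, -0.3825) x3=(-1.5108, 1.2520) x4=(0.3817, 2.2592)
step 15: x0=(0.4507, -1.7631) x1=(1.1481, -0.4078) x2=(-0.3871, -0.3988) x3=(-1.5233, 1.2226) x4=(0.3928, 2.2781)
step 16: x0=(0.4643, -1.7774) x1=(1.1661, -0.4017) x2=(-0.3831, -0.4151) x3=(-1.5356, 1.1930) x4=(0.4038, 2.2969)
step 17: x0=(0.4778, -1.7912) x1=(1.1837, -0.3958) x2=(-0.3789, -0.4315) x3=(-1.5476, 1.1633) x4=(0.4146, 2.3154)
step 18: x0=(0.4913, -1.8047) x1=(1.2009, -0.3901) x2=(-0.3745, -0.4479) x3=(-1.5594, 1.1335) x4=(0.4254, 2.3337)
step 19: x0=(0.5046, -1.8179) x1=(1.2176, -0.3844) x2=(-0.3699, -0.4643) x3=(-1.5710, 1.1036) x4=(0.4360, 2.3518)
step 20: x0=(0.5179, -1.8307) x1=(1.2340, -0.3790) x2=(-0.3651, -0.4807) x3=(-1.5824, 1.0736) x4=(0.4465, 2.3697)
step 21: x0=(0.5311, -1.8431) x1=(1.2499, -0.3737) x2=(-0.3601, -0.4972) x3=(-1.5936, 1.0434) x4=(0.4570, 2.3874)
step 22: x0=(0.5442, -1.8552) x1=(1.2655, -0.3686) x2=(-0.3549, -0.5137) x3=(-1.6046, 1.0131) x4=(0.4673, 2.4049)
step 23: x0=(0.5572, -1.8669) x1=(1.2807, -0.3636) x2=(-0.3496, -0.5303) x3=(-1.6153, 0.9827) x4=(0.4776, 2.4223)
step 24: x0=(0.5701, -1.8783) x1=(1.2955, -0.3588) x2=(-0.3441, -0.5468) x3=(-1.6259, 0.9521) x4=(0.4878, 2.4394)
step 25: x0=(0.5829, -1.8894) x1=(1.3099, -0.3541) x2=(-0.3383, -0.5634) x3=(-1.6362, 0.9215) x4=(0.4979, 2.4564)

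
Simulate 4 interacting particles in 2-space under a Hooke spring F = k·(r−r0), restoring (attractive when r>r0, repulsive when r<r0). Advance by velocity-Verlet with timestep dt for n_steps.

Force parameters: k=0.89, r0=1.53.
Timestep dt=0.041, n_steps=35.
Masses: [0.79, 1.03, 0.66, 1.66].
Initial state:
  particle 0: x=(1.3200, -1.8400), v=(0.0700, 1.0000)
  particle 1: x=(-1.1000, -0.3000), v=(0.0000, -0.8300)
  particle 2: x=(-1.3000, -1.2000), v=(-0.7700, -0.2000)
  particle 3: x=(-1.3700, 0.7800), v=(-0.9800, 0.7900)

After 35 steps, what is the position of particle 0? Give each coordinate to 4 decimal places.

(-1.4673, 1.0941)

step 0: x0=(1.3200, -1.8400) x1=(-1.1000, -0.3000) x2=(-1.3000, -1.2000) x3=(-1.3700, 0.7800)
step 1: x0=(1.3192, -1.7966) x1=(-1.0990, -0.3344) x2=(-1.3305, -1.2087) x3=(-1.4095, 0.8117)
step 2: x0=(1.3111, -1.7485) x1=(-1.0960, -0.3694) x2=(-1.3587, -1.2182) x3=(-1.4476, 0.8418)
step 3: x0=(1.2956, -1.6958) x1=(-1.0911, -0.4048) x2=(-1.3848, -1.2284) x3=(-1.4843, 0.8703)
step 4: x0=(1.2727, -1.6389) x1=(-1.0843, -0.4403) x2=(-1.4087, -1.2392) x3=(-1.5195, 0.8971)
step 5: x0=(1.2426, -1.5777) x1=(-1.0756, -0.4759) x2=(-1.4307, -1.2504) x3=(-1.5532, 0.9220)
step 6: x0=(1.2055, -1.5127) x1=(-1.0651, -0.5113) x2=(-1.4508, -1.2619) x3=(-1.5854, 0.9451)
step 7: x0=(1.1614, -1.4440) x1=(-1.0529, -0.5464) x2=(-1.4691, -1.2734) x3=(-1.6161, 0.9663)
step 8: x0=(1.1106, -1.3719) x1=(-1.0391, -0.5809) x2=(-1.4858, -1.2849) x3=(-1.6452, 0.9855)
step 9: x0=(1.0535, -1.2966) x1=(-1.0238, -0.6147) x2=(-1.5010, -1.2961) x3=(-1.6728, 1.0026)
step 10: x0=(0.9903, -1.2184) x1=(-1.0071, -0.6478) x2=(-1.5150, -1.3068) x3=(-1.6989, 1.0177)
step 11: x0=(0.9214, -1.1377) x1=(-0.9892, -0.6798) x2=(-1.5278, -1.3169) x3=(-1.7235, 1.0307)
step 12: x0=(0.8471, -1.0546) x1=(-0.9702, -0.7109) x2=(-1.5397, -1.3262) x3=(-1.7466, 1.0417)
step 13: x0=(0.7680, -0.9695) x1=(-0.9503, -0.7407) x2=(-1.5509, -1.3345) x3=(-1.7682, 1.0505)
step 14: x0=(0.6844, -0.8825) x1=(-0.9296, -0.7693) x2=(-1.5616, -1.3417) x3=(-1.7884, 1.0572)
step 15: x0=(0.5969, -0.7939) x1=(-0.9084, -0.7966) x2=(-1.5719, -1.3475) x3=(-1.8071, 1.0618)
step 16: x0=(0.5058, -0.7039) x1=(-0.8869, -0.8226) x2=(-1.5819, -1.3519) x3=(-1.8245, 1.0644)
step 17: x0=(0.4117, -0.6126) x1=(-0.8651, -0.8473) x2=(-1.5920, -1.3548) x3=(-1.8406, 1.0650)
step 18: x0=(0.3150, -0.5203) x1=(-0.8433, -0.8707) x2=(-1.6022, -1.3559) x3=(-1.8554, 1.0635)
step 19: x0=(0.2161, -0.4268) x1=(-0.8216, -0.8929) x2=(-1.6126, -1.3553) x3=(-1.8690, 1.0601)
step 20: x0=(0.1154, -0.3324) x1=(-0.8002, -0.9140) x2=(-1.6234, -1.3528) x3=(-1.8815, 1.0548)
step 21: x0=(0.0133, -0.2371) x1=(-0.7790, -0.9342) x2=(-1.6346, -1.3484) x3=(-1.8930, 1.0477)
step 22: x0=(-0.0901, -0.1408) x1=(-0.7581, -0.9535) x2=(-1.6464, -1.3420) x3=(-1.9034, 1.0389)
step 23: x0=(-0.1946, -0.0436) x1=(-0.7375, -0.9720) x2=(-1.6587, -1.3336) x3=(-1.9129, 1.0283)
step 24: x0=(-0.3000, 0.0542) x1=(-0.7170, -0.9898) x2=(-1.6717, -1.3231) x3=(-1.9216, 1.0161)
step 25: x0=(-0.4063, 0.1526) x1=(-0.6967, -1.0070) x2=(-1.6854, -1.3104) x3=(-1.9296, 1.0024)
step 26: x0=(-0.5133, 0.2512) x1=(-0.6764, -1.0233) x2=(-1.6997, -1.2956) x3=(-1.9370, 0.9873)
step 27: x0=(-0.6208, 0.3497) x1=(-0.6562, -1.0388) x2=(-1.7146, -1.2786) x3=(-1.9438, 0.9708)
step 28: x0=(-0.7287, 0.4477) x1=(-0.6360, -1.0533) x2=(-1.7301, -1.2593) x3=(-1.9502, 0.9530)
step 29: x0=(-0.8367, 0.5448) x1=(-0.6159, -1.0667) x2=(-1.7462, -1.2378) x3=(-1.9562, 0.9341)
step 30: x0=(-0.9444, 0.6408) x1=(-0.5960, -1.0788) x2=(-1.7628, -1.2140) x3=(-1.9621, 0.9139)
step 31: x0=(-1.0515, 0.7353) x1=(-0.5763, -1.0894) x2=(-1.7799, -1.1878) x3=(-1.9679, 0.8927)
step 32: x0=(-1.1577, 0.8280) x1=(-0.5571, -1.0985) x2=(-1.7975, -1.1594) x3=(-1.9737, 0.8705)
step 33: x0=(-1.2626, 0.9187) x1=(-0.5384, -1.1058) x2=(-1.8153, -1.1286) x3=(-1.9796, 0.8471)
step 34: x0=(-1.3659, 1.0074) x1=(-0.5204, -1.1112) x2=(-1.8335, -1.0955) x3=(-1.9857, 0.8226)
step 35: x0=(-1.4673, 1.0941) x1=(-0.5033, -1.1146) x2=(-1.8520, -1.0602) x3=(-1.9921, 0.7969)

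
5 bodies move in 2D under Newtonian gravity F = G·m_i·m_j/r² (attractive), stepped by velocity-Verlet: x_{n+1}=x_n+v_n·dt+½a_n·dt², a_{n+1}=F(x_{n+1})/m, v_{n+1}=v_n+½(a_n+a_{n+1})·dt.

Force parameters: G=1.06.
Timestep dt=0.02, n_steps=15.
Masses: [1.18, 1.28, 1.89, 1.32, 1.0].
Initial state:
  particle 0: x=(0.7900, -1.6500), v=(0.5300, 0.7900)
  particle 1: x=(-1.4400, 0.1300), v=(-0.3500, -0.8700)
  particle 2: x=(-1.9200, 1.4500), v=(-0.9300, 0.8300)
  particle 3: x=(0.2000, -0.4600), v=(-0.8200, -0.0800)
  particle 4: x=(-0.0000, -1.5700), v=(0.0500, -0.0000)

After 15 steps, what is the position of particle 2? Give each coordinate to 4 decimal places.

step 0: x0=(0.7900, -1.6500) x1=(-1.4400, 0.1300) x2=(-1.9200, 1.4500) x3=(0.2000, -0.4600) x4=(-0.0000, -1.5700)
step 1: x0=(0.8002, -1.6340) x1=(-1.4469, 0.1127) x2=(-1.9385, 1.4664) x3=(0.1835, -0.4618) x4=(0.0014, -1.5698)
step 2: x0=(0.8094, -1.6176) x1=(-1.4537, 0.0956) x2=(-1.9568, 1.4825) x3=(0.1669, -0.4641) x4=(0.0035, -1.5690)
step 3: x0=(0.8178, -1.6007) x1=(-1.4603, 0.0787) x2=(-1.9750, 1.4983) x3=(0.1501, -0.4669) x4=(0.0064, -1.5677)
step 4: x0=(0.8253, -1.5835) x1=(-1.4668, 0.0620) x2=(-1.9930, 1.5137) x3=(0.1331, -0.4701) x4=(0.0099, -1.5659)
step 5: x0=(0.8319, -1.5660) x1=(-1.4730, 0.0454) x2=(-2.0108, 1.5288) x3=(0.1160, -0.4738) x4=(0.0142, -1.5635)
step 6: x0=(0.8375, -1.5481) x1=(-1.4791, 0.0289) x2=(-2.0285, 1.5437) x3=(0.0988, -0.4779) x4=(0.0191, -1.5604)
step 7: x0=(0.8423, -1.5298) x1=(-1.4850, 0.0126) x2=(-2.0460, 1.5582) x3=(0.0815, -0.4825) x4=(0.0247, -1.5568)
step 8: x0=(0.8462, -1.5112) x1=(-1.4907, -0.0036) x2=(-2.0634, 1.5725) x3=(0.0640, -0.4877) x4=(0.0310, -1.5526)
step 9: x0=(0.8491, -1.4924) x1=(-1.4961, -0.0197) x2=(-2.0806, 1.5865) x3=(0.0465, -0.4933) x4=(0.0379, -1.5476)
step 10: x0=(0.8511, -1.4732) x1=(-1.5013, -0.0358) x2=(-2.0977, 1.6002) x3=(0.0289, -0.4994) x4=(0.0455, -1.5420)
step 11: x0=(0.8521, -1.4538) x1=(-1.5063, -0.0517) x2=(-2.1146, 1.6137) x3=(0.0113, -0.5060) x4=(0.0537, -1.5357)
step 12: x0=(0.8522, -1.4341) x1=(-1.5110, -0.0675) x2=(-2.1314, 1.6269) x3=(-0.0064, -0.5131) x4=(0.0626, -1.5287)
step 13: x0=(0.8512, -1.4141) x1=(-1.5154, -0.0833) x2=(-2.1481, 1.6399) x3=(-0.0242, -0.5207) x4=(0.0720, -1.5209)
step 14: x0=(0.8492, -1.3939) x1=(-1.5196, -0.0990) x2=(-2.1646, 1.6526) x3=(-0.0419, -0.5288) x4=(0.0821, -1.5123)
step 15: x0=(0.8462, -1.3735) x1=(-1.5235, -0.1147) x2=(-2.1810, 1.6651) x3=(-0.0597, -0.5375) x4=(0.0929, -1.5029)

(-2.1810, 1.6651)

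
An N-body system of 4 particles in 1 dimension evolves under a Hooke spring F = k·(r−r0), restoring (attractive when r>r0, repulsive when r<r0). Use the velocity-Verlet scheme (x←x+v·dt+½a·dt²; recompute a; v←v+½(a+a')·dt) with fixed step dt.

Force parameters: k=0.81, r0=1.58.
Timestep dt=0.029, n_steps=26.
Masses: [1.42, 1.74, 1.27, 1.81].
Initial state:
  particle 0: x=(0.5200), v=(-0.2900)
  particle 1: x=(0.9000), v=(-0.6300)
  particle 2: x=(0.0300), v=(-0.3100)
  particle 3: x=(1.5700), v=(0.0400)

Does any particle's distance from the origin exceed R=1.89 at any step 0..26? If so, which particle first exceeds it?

step 0: x0=(0.5200) x1=(0.9000) x2=(0.0300) x3=(1.5700)
step 1: x0=(0.5114) x1=(0.8819) x2=(0.0205) x3=(1.5714)
step 2: x0=(0.5026) x1=(0.8643) x2=(0.0100) x3=(1.5734)
step 3: x0=(0.4934) x1=(0.8470) x2=(-0.0014) x3=(1.5759)
step 4: x0=(0.4839) x1=(0.8302) x2=(-0.0138) x3=(1.5789)
step 5: x0=(0.4741) x1=(0.8138) x2=(-0.0272) x3=(1.5824)
step 6: x0=(0.4640) x1=(0.7979) x2=(-0.0416) x3=(1.5864)
step 7: x0=(0.4536) x1=(0.7825) x2=(-0.0569) x3=(1.5908)
step 8: x0=(0.4429) x1=(0.7675) x2=(-0.0731) x3=(1.5957)
step 9: x0=(0.4319) x1=(0.7530) x2=(-0.0903) x3=(1.6010)
step 10: x0=(0.4207) x1=(0.7390) x2=(-0.1083) x3=(1.6066)
step 11: x0=(0.4091) x1=(0.7256) x2=(-0.1273) x3=(1.6127)
step 12: x0=(0.3972) x1=(0.7126) x2=(-0.1471) x3=(1.6190)
step 13: x0=(0.3851) x1=(0.7001) x2=(-0.1677) x3=(1.6257)
step 14: x0=(0.3727) x1=(0.6882) x2=(-0.1892) x3=(1.6327)
step 15: x0=(0.3600) x1=(0.6768) x2=(-0.2115) x3=(1.6399)
step 16: x0=(0.3470) x1=(0.6659) x2=(-0.2345) x3=(1.6474)
step 17: x0=(0.3338) x1=(0.6555) x2=(-0.2582) x3=(1.6551)
step 18: x0=(0.3203) x1=(0.6456) x2=(-0.2827) x3=(1.6630)
step 19: x0=(0.3066) x1=(0.6363) x2=(-0.3079) x3=(1.6711)
step 20: x0=(0.2926) x1=(0.6275) x2=(-0.3337) x3=(1.6793)
step 21: x0=(0.2785) x1=(0.6193) x2=(-0.3601) x3=(1.6876)
step 22: x0=(0.2640) x1=(0.6115) x2=(-0.3871) x3=(1.6960)
step 23: x0=(0.2494) x1=(0.6043) x2=(-0.4146) x3=(1.7044)
step 24: x0=(0.2346) x1=(0.5975) x2=(-0.4426) x3=(1.7129)
step 25: x0=(0.2195) x1=(0.5913) x2=(-0.4711) x3=(1.7214)
step 26: x0=(0.2043) x1=(0.5856) x2=(-0.5000) x3=(1.7298)

no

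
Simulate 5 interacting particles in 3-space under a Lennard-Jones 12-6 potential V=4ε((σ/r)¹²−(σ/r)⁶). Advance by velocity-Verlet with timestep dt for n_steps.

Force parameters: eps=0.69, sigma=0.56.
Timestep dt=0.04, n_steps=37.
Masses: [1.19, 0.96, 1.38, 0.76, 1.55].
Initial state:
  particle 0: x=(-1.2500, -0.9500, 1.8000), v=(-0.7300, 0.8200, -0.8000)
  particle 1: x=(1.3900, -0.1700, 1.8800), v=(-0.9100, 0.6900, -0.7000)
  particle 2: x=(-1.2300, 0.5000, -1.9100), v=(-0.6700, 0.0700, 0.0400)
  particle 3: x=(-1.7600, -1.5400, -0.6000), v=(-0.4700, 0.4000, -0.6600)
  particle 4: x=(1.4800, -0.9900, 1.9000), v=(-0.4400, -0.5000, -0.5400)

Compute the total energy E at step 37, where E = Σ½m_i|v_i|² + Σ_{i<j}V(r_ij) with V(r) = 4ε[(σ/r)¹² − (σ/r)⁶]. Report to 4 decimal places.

2.9066

step 0: x0=(-1.2500, -0.9500, 1.8000) x1=(1.3900, -0.1700, 1.8800) x2=(-1.2300, 0.5000, -1.9100) x3=(-1.7600, -1.5400, -0.6000) x4=(1.4800, -0.9900, 1.9000)
step 1: x0=(-1.2792, -0.9172, 1.7680) x1=(1.3537, -0.1437, 1.8520) x2=(-1.2568, 0.5028, -1.9084) x3=(-1.7788, -1.5240, -0.6264) x4=(1.4623, -1.0092, 1.8784)
step 2: x0=(-1.3084, -0.8844, 1.7360) x1=(1.3177, -0.1193, 1.8241) x2=(-1.2836, 0.5056, -1.9068) x3=(-1.7976, -1.5080, -0.6528) x4=(1.4445, -1.0272, 1.8567)
step 3: x0=(-1.3376, -0.8516, 1.7040) x1=(1.2819, -0.0963, 1.7963) x2=(-1.3104, 0.5084, -1.9052) x3=(-1.8164, -1.4920, -0.6792) x4=(1.4265, -1.0444, 1.8350)
step 4: x0=(-1.3668, -0.8188, 1.6720) x1=(1.2462, -0.0743, 1.7684) x2=(-1.3372, 0.5112, -1.9036) x3=(-1.8352, -1.4760, -0.7056) x4=(1.4085, -1.0609, 1.8133)
step 5: x0=(-1.3960, -0.7860, 1.6400) x1=(1.2107, -0.0531, 1.7407) x2=(-1.3640, 0.5140, -1.9020) x3=(-1.8540, -1.4600, -0.7320) x4=(1.3903, -1.0770, 1.7916)
step 6: x0=(-1.4252, -0.7532, 1.6080) x1=(1.1752, -0.0325, 1.7129) x2=(-1.3908, 0.5168, -1.9004) x3=(-1.8728, -1.4440, -0.7584) x4=(1.3721, -1.0926, 1.7698)
step 7: x0=(-1.4544, -0.7204, 1.5760) x1=(1.1399, -0.0123, 1.6852) x2=(-1.4176, 0.5196, -1.8988) x3=(-1.8916, -1.4279, -0.7848) x4=(1.3539, -1.1080, 1.7481)
step 8: x0=(-1.4836, -0.6876, 1.5440) x1=(1.1046, 0.0075, 1.6575) x2=(-1.4444, 0.5224, -1.8972) x3=(-1.9104, -1.4119, -0.8112) x4=(1.3356, -1.1232, 1.7263)
step 9: x0=(-1.5128, -0.6548, 1.5120) x1=(1.0694, 0.0269, 1.6298) x2=(-1.4712, 0.5252, -1.8956) x3=(-1.9292, -1.3959, -0.8376) x4=(1.3172, -1.1381, 1.7045)
step 10: x0=(-1.5420, -0.6220, 1.4799) x1=(1.0342, 0.0462, 1.6021) x2=(-1.4980, 0.5279, -1.8940) x3=(-1.9480, -1.3799, -0.8640) x4=(1.2989, -1.1529, 1.6827)
step 11: x0=(-1.5711, -0.5892, 1.4479) x1=(0.9991, 0.0652, 1.5744) x2=(-1.5248, 0.5307, -1.8924) x3=(-1.9667, -1.3638, -0.8904) x4=(1.2805, -1.1677, 1.6609)
step 12: x0=(-1.6003, -0.5564, 1.4159) x1=(0.9640, 0.0841, 1.5468) x2=(-1.5516, 0.5335, -1.8907) x3=(-1.9855, -1.3478, -0.9168) x4=(1.2621, -1.1823, 1.6391)
step 13: x0=(-1.6295, -0.5236, 1.3839) x1=(0.9289, 0.1029, 1.5191) x2=(-1.5784, 0.5363, -1.8891) x3=(-2.0043, -1.3318, -0.9432) x4=(1.2436, -1.1968, 1.6172)
step 14: x0=(-1.6587, -0.4908, 1.3519) x1=(0.8939, 0.1215, 1.4915) x2=(-1.6052, 0.5391, -1.8875) x3=(-2.0231, -1.3157, -0.9696) x4=(1.2252, -1.2113, 1.5954)
step 15: x0=(-1.6879, -0.4580, 1.3199) x1=(0.8588, 0.1401, 1.4639) x2=(-1.6320, 0.5418, -1.8859) x3=(-2.0419, -1.2997, -0.9960) x4=(1.2067, -1.2257, 1.5736)
step 16: x0=(-1.7171, -0.4252, 1.2879) x1=(0.8238, 0.1586, 1.4363) x2=(-1.6588, 0.5446, -1.8843) x3=(-2.0607, -1.2836, -1.0224) x4=(1.1882, -1.2400, 1.5517)
step 17: x0=(-1.7463, -0.3924, 1.2558) x1=(0.7888, 0.1771, 1.4086) x2=(-1.6856, 0.5474, -1.8827) x3=(-2.0795, -1.2676, -1.0488) x4=(1.1697, -1.2544, 1.5299)
step 18: x0=(-1.7755, -0.3596, 1.2238) x1=(0.7539, 0.1954, 1.3810) x2=(-1.7125, 0.5502, -1.8811) x3=(-2.0982, -1.2515, -1.0752) x4=(1.1512, -1.2687, 1.5081)
step 19: x0=(-1.8046, -0.3268, 1.1918) x1=(0.7189, 0.2138, 1.3534) x2=(-1.7393, 0.5529, -1.8794) x3=(-2.1170, -1.2354, -1.1016) x4=(1.1327, -1.2829, 1.4862)
step 20: x0=(-1.8338, -0.2940, 1.1598) x1=(0.6839, 0.2321, 1.3258) x2=(-1.7661, 0.5557, -1.8778) x3=(-2.1358, -1.2193, -1.1280) x4=(1.1142, -1.2972, 1.4644)
step 21: x0=(-1.8630, -0.2612, 1.1278) x1=(0.6490, 0.2504, 1.2982) x2=(-1.7929, 0.5584, -1.8762) x3=(-2.1546, -1.2032, -1.1544) x4=(1.0957, -1.3114, 1.4425)
step 22: x0=(-1.8922, -0.2284, 1.0957) x1=(0.6140, 0.2686, 1.2706) x2=(-1.8197, 0.5612, -1.8746) x3=(-2.1733, -1.1871, -1.1808) x4=(1.0772, -1.3256, 1.4207)
step 23: x0=(-1.9214, -0.1956, 1.0637) x1=(0.5791, 0.2869, 1.2430) x2=(-1.8465, 0.5639, -1.8729) x3=(-2.1921, -1.1710, -1.2072) x4=(1.0587, -1.3398, 1.3988)
step 24: x0=(-1.9505, -0.1629, 1.0317) x1=(0.5442, 0.3051, 1.2154) x2=(-1.8733, 0.5666, -1.8713) x3=(-2.2109, -1.1549, -1.2336) x4=(1.0401, -1.3540, 1.3770)
step 25: x0=(-1.9797, -0.1301, 0.9997) x1=(0.5092, 0.3233, 1.1878) x2=(-1.9001, 0.5694, -1.8697) x3=(-2.2296, -1.1387, -1.2600) x4=(1.0216, -1.3682, 1.3551)
step 26: x0=(-2.0089, -0.0973, 0.9676) x1=(0.4743, 0.3414, 1.1602) x2=(-1.9270, 0.5721, -1.8680) x3=(-2.2484, -1.1226, -1.2865) x4=(1.0031, -1.3823, 1.3333)
step 27: x0=(-2.0381, -0.0645, 0.9356) x1=(0.4394, 0.3596, 1.1326) x2=(-1.9538, 0.5748, -1.8664) x3=(-2.2671, -1.1064, -1.3129) x4=(0.9845, -1.3965, 1.3114)
step 28: x0=(-2.0672, -0.0317, 0.9036) x1=(0.4044, 0.3778, 1.1050) x2=(-1.9806, 0.5775, -1.8647) x3=(-2.2859, -1.0902, -1.3393) x4=(0.9660, -1.4107, 1.2896)
step 29: x0=(-2.0964, 0.0011, 0.8715) x1=(0.3695, 0.3959, 1.0775) x2=(-2.0074, 0.5802, -1.8631) x3=(-2.3046, -1.0740, -1.3658) x4=(0.9475, -1.4248, 1.2677)
step 30: x0=(-2.1256, 0.0339, 0.8395) x1=(0.3346, 0.4140, 1.0499) x2=(-2.0342, 0.5829, -1.8614) x3=(-2.3234, -1.0578, -1.3922) x4=(0.9289, -1.4389, 1.2458)
step 31: x0=(-2.1548, 0.0667, 0.8075) x1=(0.2997, 0.4322, 1.0223) x2=(-2.0611, 0.5856, -1.8598) x3=(-2.3421, -1.0415, -1.4186) x4=(0.9104, -1.4531, 1.2240)
step 32: x0=(-2.1839, 0.0995, 0.7754) x1=(0.2648, 0.4503, 0.9947) x2=(-2.0879, 0.5882, -1.8581) x3=(-2.3609, -1.0252, -1.4451) x4=(0.8918, -1.4672, 1.2021)
step 33: x0=(-2.2131, 0.1323, 0.7434) x1=(0.2298, 0.4684, 0.9671) x2=(-2.1147, 0.5909, -1.8564) x3=(-2.3796, -1.0089, -1.4715) x4=(0.8733, -1.4813, 1.1803)
step 34: x0=(-2.2423, 0.1651, 0.7114) x1=(0.1949, 0.4865, 0.9395) x2=(-2.1416, 0.5935, -1.8548) x3=(-2.3983, -0.9926, -1.4980) x4=(0.8547, -1.4955, 1.1584)
step 35: x0=(-2.2714, 0.1979, 0.6793) x1=(0.1600, 0.5046, 0.9119) x2=(-2.1684, 0.5961, -1.8531) x3=(-2.4171, -0.9762, -1.5244) x4=(0.8362, -1.5096, 1.1366)
step 36: x0=(-2.3006, 0.2307, 0.6473) x1=(0.1251, 0.5227, 0.8843) x2=(-2.1952, 0.5987, -1.8514) x3=(-2.4358, -0.9598, -1.5509) x4=(0.8176, -1.5237, 1.1147)
step 37: x0=(-2.3297, 0.2635, 0.6152) x1=(0.0902, 0.5408, 0.8567) x2=(-2.2221, 0.6012, -1.8497) x3=(-2.4545, -0.9434, -1.5774) x4=(0.7991, -1.5378, 1.0928)
step 0 velocities: v0=(-0.7300, 0.8200, -0.8000) v1=(-0.9100, 0.6900, -0.7000) v2=(-0.6700, 0.0700, 0.0400) v3=(-0.4700, 0.4000, -0.6600) v4=(-0.4400, -0.5000, -0.5400)
step 0: KE=3.1534, PE=-0.2445, E=2.9090
step 37 velocities: v0=(-0.7291, 0.8198, -0.8012) v1=(-0.8730, 0.4524, -0.6897) v2=(-0.6711, 0.0639, 0.0422) v3=(-0.4677, 0.4116, -0.6619) v4=(-0.4638, -0.3529, -0.5465)
step 37: KE=2.9139, PE=-0.0073, E=2.9066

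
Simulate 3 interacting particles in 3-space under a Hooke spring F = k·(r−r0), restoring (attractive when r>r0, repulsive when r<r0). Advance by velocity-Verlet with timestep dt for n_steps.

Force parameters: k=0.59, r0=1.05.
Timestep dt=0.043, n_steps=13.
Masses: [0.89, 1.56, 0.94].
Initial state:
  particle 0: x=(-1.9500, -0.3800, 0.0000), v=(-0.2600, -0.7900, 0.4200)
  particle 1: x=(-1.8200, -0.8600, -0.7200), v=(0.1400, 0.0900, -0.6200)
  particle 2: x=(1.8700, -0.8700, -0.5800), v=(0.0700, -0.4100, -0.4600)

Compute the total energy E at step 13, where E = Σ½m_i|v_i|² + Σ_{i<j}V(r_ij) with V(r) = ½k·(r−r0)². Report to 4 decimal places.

step 0: x0=(-1.9500, -0.3800, 0.0000) x1=(-1.8200, -0.8600, -0.7200) x2=(1.8700, -0.8700, -0.5800)
step 1: x0=(-1.9595, -0.4141, 0.0179) x1=(-1.8130, -0.8562, -0.7467) x2=(1.8699, -0.8874, -0.5996)
step 2: x0=(-1.9656, -0.4486, 0.0354) x1=(-1.8042, -0.8524, -0.7734) x2=(1.8634, -0.9044, -0.6188)
step 3: x0=(-1.9682, -0.4834, 0.0524) x1=(-1.7936, -0.8487, -0.8001) x2=(1.8507, -0.9210, -0.6375)
step 4: x0=(-1.9675, -0.5185, 0.0690) x1=(-1.7811, -0.8451, -0.8268) x2=(1.8317, -0.9371, -0.6559)
step 5: x0=(-1.9634, -0.5540, 0.0850) x1=(-1.7668, -0.8415, -0.8534) x2=(1.8065, -0.9528, -0.6737)
step 6: x0=(-1.9560, -0.5898, 0.1004) x1=(-1.7507, -0.8380, -0.8800) x2=(1.7752, -0.9681, -0.6910)
step 7: x0=(-1.9452, -0.6260, 0.1150) x1=(-1.7329, -0.8346, -0.9065) x2=(1.7379, -0.9829, -0.7079)
step 8: x0=(-1.9312, -0.6625, 0.1290) x1=(-1.7134, -0.8312, -0.9329) x2=(1.6946, -0.9973, -0.7242)
step 9: x0=(-1.9139, -0.6992, 0.1421) x1=(-1.6923, -0.8279, -0.9592) x2=(1.6457, -1.0114, -0.7399)
step 10: x0=(-1.8935, -0.7363, 0.1544) x1=(-1.6696, -0.8247, -0.9853) x2=(1.5910, -1.0250, -0.7551)
step 11: x0=(-1.8701, -0.7736, 0.1657) x1=(-1.6453, -0.8216, -1.0112) x2=(1.5310, -1.0382, -0.7698)
step 12: x0=(-1.8437, -0.8112, 0.1761) x1=(-1.6196, -0.8185, -1.0369) x2=(1.4657, -1.0510, -0.7838)
step 13: x0=(-1.8144, -0.8489, 0.1854) x1=(-1.5924, -0.8156, -1.0624) x2=(1.3954, -1.0635, -0.7973)
step 0 velocities: v0=(-0.2600, -0.7900, 0.4200) v1=(0.1400, 0.0900, -0.6200) v2=(0.0700, -0.4100, -0.4600)
step 0: KE=0.8885, PE=4.4565, E=5.3450
step 13 velocities: v0=(0.7127, -0.8803, 0.2038) v1=(0.6466, 0.0665, -0.5891) v2=(-1.6918, -0.2855, -0.3066)
step 13: KE=2.6173, PE=2.7262, E=5.3435

5.3435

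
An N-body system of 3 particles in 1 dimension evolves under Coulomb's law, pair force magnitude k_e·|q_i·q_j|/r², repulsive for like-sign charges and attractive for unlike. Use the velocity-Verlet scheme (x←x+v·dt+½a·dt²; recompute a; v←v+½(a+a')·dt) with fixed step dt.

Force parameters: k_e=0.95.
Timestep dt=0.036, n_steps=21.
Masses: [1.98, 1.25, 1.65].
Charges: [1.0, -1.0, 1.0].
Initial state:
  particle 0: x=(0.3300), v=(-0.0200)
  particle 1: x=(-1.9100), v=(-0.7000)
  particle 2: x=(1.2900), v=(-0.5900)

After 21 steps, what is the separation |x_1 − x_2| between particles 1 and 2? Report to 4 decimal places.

3.4214

step 0: x0=(0.3300) x1=(-1.9100) x2=(1.2900)
step 1: x0=(0.3289) x1=(-1.9351) x2=(1.2691)
step 2: x0=(0.3269) x1=(-1.9598) x2=(1.2490)
step 3: x0=(0.3241) x1=(-1.9843) x2=(1.2297)
step 4: x0=(0.3205) x1=(-2.0085) x2=(1.2113)
step 5: x0=(0.3159) x1=(-2.0324) x2=(1.1937)
step 6: x0=(0.3104) x1=(-2.0561) x2=(1.1770)
step 7: x0=(0.3040) x1=(-2.0795) x2=(1.1612)
step 8: x0=(0.2966) x1=(-2.1026) x2=(1.1464)
step 9: x0=(0.2883) x1=(-2.1254) x2=(1.1325)
step 10: x0=(0.2789) x1=(-2.1480) x2=(1.1196)
step 11: x0=(0.2686) x1=(-2.1703) x2=(1.1077)
step 12: x0=(0.2573) x1=(-2.1924) x2=(1.0968)
step 13: x0=(0.2450) x1=(-2.2142) x2=(1.0869)
step 14: x0=(0.2318) x1=(-2.2358) x2=(1.0780)
step 15: x0=(0.2175) x1=(-2.2571) x2=(1.0700)
step 16: x0=(0.2023) x1=(-2.2782) x2=(1.0630)
step 17: x0=(0.1862) x1=(-2.2990) x2=(1.0570)
step 18: x0=(0.1691) x1=(-2.3195) x2=(1.0518)
step 19: x0=(0.1512) x1=(-2.3399) x2=(1.0476)
step 20: x0=(0.1323) x1=(-2.3599) x2=(1.0442)
step 21: x0=(0.1127) x1=(-2.3798) x2=(1.0416)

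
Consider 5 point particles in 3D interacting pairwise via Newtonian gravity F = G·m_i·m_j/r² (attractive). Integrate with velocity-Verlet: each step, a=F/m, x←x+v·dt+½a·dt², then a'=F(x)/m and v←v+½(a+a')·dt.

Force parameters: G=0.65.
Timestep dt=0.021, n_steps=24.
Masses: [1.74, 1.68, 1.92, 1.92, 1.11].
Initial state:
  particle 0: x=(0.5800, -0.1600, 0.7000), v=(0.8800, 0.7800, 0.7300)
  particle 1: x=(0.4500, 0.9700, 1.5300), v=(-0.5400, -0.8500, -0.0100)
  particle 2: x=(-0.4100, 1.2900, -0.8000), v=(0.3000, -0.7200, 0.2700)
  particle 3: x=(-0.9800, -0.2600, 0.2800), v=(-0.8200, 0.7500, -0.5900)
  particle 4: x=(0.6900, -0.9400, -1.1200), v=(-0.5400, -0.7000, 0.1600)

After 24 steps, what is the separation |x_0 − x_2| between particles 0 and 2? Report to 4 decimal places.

2.1194

step 0: x0=(0.5800, -0.1600, 0.7000) x1=(0.4500, 0.9700, 1.5300) x2=(-0.4100, 1.2900, -0.8000) x3=(-0.9800, -0.2600, 0.2800) x4=(0.6900, -0.9400, -1.1200)
step 1: x0=(0.5983, -0.1435, 0.7153) x1=(0.4386, 0.9520, 1.5296) x2=(-0.4037, 1.2748, -0.7942) x3=(-0.9971, -0.2442, 0.2676) x4=(0.6786, -0.9546, -1.1165)
step 2: x0=(0.6164, -0.1268, 0.7306) x1=(0.4272, 0.9338, 1.5289) x2=(-0.3973, 1.2593, -0.7883) x3=(-1.0138, -0.2282, 0.2552) x4=(0.6671, -0.9690, -1.1128)
step 3: x0=(0.6343, -0.1099, 0.7458) x1=(0.4157, 0.9152, 1.5279) x2=(-0.3909, 1.2436, -0.7821) x3=(-1.0302, -0.2120, 0.2428) x4=(0.6554, -0.9833, -1.1089)
step 4: x0=(0.6518, -0.0927, 0.7610) x1=(0.4041, 0.8964, 1.5265) x2=(-0.3844, 1.2277, -0.7757) x3=(-1.0463, -0.1958, 0.2303) x4=(0.6437, -0.9973, -1.1048)
step 5: x0=(0.6691, -0.0752, 0.7762) x1=(0.3925, 0.8773, 1.5248) x2=(-0.3780, 1.2115, -0.7690) x3=(-1.0621, -0.1793, 0.2179) x4=(0.6318, -1.0111, -1.1004)
step 6: x0=(0.6861, -0.0576, 0.7914) x1=(0.3809, 0.8578, 1.5227) x2=(-0.3714, 1.1952, -0.7622) x3=(-1.0776, -0.1627, 0.2054) x4=(0.6198, -1.0248, -1.0959)
step 7: x0=(0.7028, -0.0396, 0.8066) x1=(0.3693, 0.8381, 1.5202) x2=(-0.3649, 1.1785, -0.7551) x3=(-1.0927, -0.1459, 0.1929) x4=(0.6077, -1.0382, -1.0911)
step 8: x0=(0.7192, -0.0214, 0.8218) x1=(0.3577, 0.8180, 1.5173) x2=(-0.3583, 1.1616, -0.7478) x3=(-1.1076, -0.1290, 0.1804) x4=(0.5954, -1.0515, -1.0861)
step 9: x0=(0.7353, -0.0028, 0.8371) x1=(0.3460, 0.7976, 1.5140) x2=(-0.3518, 1.1445, -0.7403) x3=(-1.1221, -0.1119, 0.1678) x4=(0.5831, -1.0645, -1.0809)
step 10: x0=(0.7511, 0.0160, 0.8524) x1=(0.3345, 0.7769, 1.5103) x2=(-0.3452, 1.1272, -0.7325) x3=(-1.1363, -0.0947, 0.1553) x4=(0.5707, -1.0774, -1.0756)
step 11: x0=(0.7666, 0.0351, 0.8678) x1=(0.3229, 0.7558, 1.5062) x2=(-0.3386, 1.1096, -0.7245) x3=(-1.1503, -0.0773, 0.1427) x4=(0.5581, -1.0900, -1.0700)
step 12: x0=(0.7817, 0.0545, 0.8832) x1=(0.3115, 0.7344, 1.5015) x2=(-0.3320, 1.0917, -0.7162) x3=(-1.1639, -0.0597, 0.1301) x4=(0.5455, -1.1024, -1.0643)
step 13: x0=(0.7963, 0.0742, 0.8988) x1=(0.3002, 0.7126, 1.4964) x2=(-0.3254, 1.0736, -0.7077) x3=(-1.1771, -0.0420, 0.1174) x4=(0.5327, -1.1146, -1.0583)
step 14: x0=(0.8106, 0.0943, 0.9144) x1=(0.2890, 0.6905, 1.4908) x2=(-0.3188, 1.0552, -0.6989) x3=(-1.1901, -0.0242, 0.1047) x4=(0.5199, -1.1266, -1.0522)
step 15: x0=(0.8245, 0.1146, 0.9302) x1=(0.2779, 0.6680, 1.4847) x2=(-0.3122, 1.0366, -0.6899) x3=(-1.2027, -0.0061, 0.0920) x4=(0.5069, -1.1384, -1.0459)
step 16: x0=(0.8378, 0.1353, 0.9461) x1=(0.2671, 0.6451, 1.4781) x2=(-0.3057, 1.0177, -0.6806) x3=(-1.2150, 0.0121, 0.0793) x4=(0.4938, -1.1500, -1.0394)
step 17: x0=(0.8507, 0.1563, 0.9621) x1=(0.2565, 0.6219, 1.4709) x2=(-0.2992, 0.9985, -0.6710) x3=(-1.2269, 0.0304, 0.0666) x4=(0.4807, -1.1613, -1.0328)
step 18: x0=(0.8630, 0.1776, 0.9783) x1=(0.2463, 0.5984, 1.4632) x2=(-0.2927, 0.9791, -0.6611) x3=(-1.2385, 0.0489, 0.0538) x4=(0.4674, -1.1725, -1.0259)
step 19: x0=(0.8747, 0.1992, 0.9946) x1=(0.2363, 0.5745, 1.4549) x2=(-0.2863, 0.9595, -0.6510) x3=(-1.2498, 0.0675, 0.0409) x4=(0.4541, -1.1834, -1.0189)
step 20: x0=(0.8858, 0.2211, 1.0111) x1=(0.2267, 0.5503, 1.4461) x2=(-0.2799, 0.9395, -0.6406) x3=(-1.2607, 0.0863, 0.0281) x4=(0.4407, -1.1941, -1.0117)
step 21: x0=(0.8962, 0.2432, 1.0278) x1=(0.2175, 0.5258, 1.4367) x2=(-0.2736, 0.9194, -0.6299) x3=(-1.2712, 0.1053, 0.0152) x4=(0.4271, -1.2045, -1.0044)
step 22: x0=(0.9059, 0.2656, 1.0446) x1=(0.2088, 0.5011, 1.4267) x2=(-0.2674, 0.8989, -0.6189) x3=(-1.2813, 0.1244, 0.0023) x4=(0.4135, -1.2147, -0.9969)
step 23: x0=(0.9149, 0.2882, 1.0616) x1=(0.2005, 0.4761, 1.4162) x2=(-0.2613, 0.8782, -0.6076) x3=(-1.2911, 0.1436, -0.0107) x4=(0.3998, -1.2247, -0.9892)
step 24: x0=(0.9231, 0.3109, 1.0787) x1=(0.1928, 0.4510, 1.4051) x2=(-0.2553, 0.8572, -0.5960) x3=(-1.3004, 0.1630, -0.0236) x4=(0.3860, -1.2345, -0.9814)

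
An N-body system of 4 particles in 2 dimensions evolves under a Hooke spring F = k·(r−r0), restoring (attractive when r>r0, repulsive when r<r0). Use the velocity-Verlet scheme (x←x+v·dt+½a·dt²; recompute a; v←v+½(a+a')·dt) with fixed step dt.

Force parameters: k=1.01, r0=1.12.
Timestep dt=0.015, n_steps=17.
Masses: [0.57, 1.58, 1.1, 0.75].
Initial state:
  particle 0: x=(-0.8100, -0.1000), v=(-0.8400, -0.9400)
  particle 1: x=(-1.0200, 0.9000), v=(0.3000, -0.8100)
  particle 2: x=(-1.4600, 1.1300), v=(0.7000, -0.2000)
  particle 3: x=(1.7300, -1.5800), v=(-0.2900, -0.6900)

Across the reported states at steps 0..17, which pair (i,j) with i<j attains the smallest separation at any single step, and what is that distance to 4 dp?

pair (1,2), distance 0.4923

step 0: x0=(-0.8100, -0.1000) x1=(-1.0200, 0.9000) x2=(-1.4600, 1.1300) x3=(1.7300, -1.5800)
step 1: x0=(-0.8223, -0.1143) x1=(-1.0153, 0.8877) x2=(-1.4493, 1.1268) x3=(1.7248, -1.5896)
step 2: x0=(-0.8340, -0.1288) x1=(-1.0103, 0.8751) x2=(-1.4382, 1.1232) x3=(1.7178, -1.5979)
step 3: x0=(-0.8452, -0.1437) x1=(-1.0049, 0.8623) x2=(-1.4267, 1.1192) x3=(1.7090, -1.6047)
step 4: x0=(-0.8557, -0.1589) x1=(-0.9992, 0.8492) x2=(-1.4149, 1.1148) x3=(1.6985, -1.6102)
step 5: x0=(-0.8656, -0.1743) x1=(-0.9931, 0.8358) x2=(-1.4026, 1.1100) x3=(1.6863, -1.6142)
step 6: x0=(-0.8750, -0.1901) x1=(-0.9867, 0.8221) x2=(-1.3900, 1.1049) x3=(1.6724, -1.6169)
step 7: x0=(-0.8838, -0.2061) x1=(-0.9800, 0.8081) x2=(-1.3770, 1.0993) x3=(1.6567, -1.6182)
step 8: x0=(-0.8919, -0.2225) x1=(-0.9729, 0.7939) x2=(-1.3636, 1.0934) x3=(1.6394, -1.6182)
step 9: x0=(-0.8995, -0.2391) x1=(-0.9655, 0.7794) x2=(-1.3499, 1.0870) x3=(1.6204, -1.6167)
step 10: x0=(-0.9065, -0.2560) x1=(-0.9578, 0.7646) x2=(-1.3358, 1.0803) x3=(1.5997, -1.6140)
step 11: x0=(-0.9130, -0.2731) x1=(-0.9498, 0.7495) x2=(-1.3213, 1.0733) x3=(1.5774, -1.6099)
step 12: x0=(-0.9188, -0.2905) x1=(-0.9414, 0.7342) x2=(-1.3065, 1.0658) x3=(1.5535, -1.6045)
step 13: x0=(-0.9242, -0.3081) x1=(-0.9327, 0.7185) x2=(-1.2914, 1.0580) x3=(1.5281, -1.5978)
step 14: x0=(-0.9289, -0.3260) x1=(-0.9238, 0.7027) x2=(-1.2759, 1.0499) x3=(1.5011, -1.5898)
step 15: x0=(-0.9331, -0.3441) x1=(-0.9145, 0.6865) x2=(-1.2601, 1.0413) x3=(1.4725, -1.5806)
step 16: x0=(-0.9368, -0.3624) x1=(-0.9050, 0.6701) x2=(-1.2440, 1.0325) x3=(1.4425, -1.5702)
step 17: x0=(-0.9400, -0.3809) x1=(-0.8951, 0.6534) x2=(-1.2276, 1.0233) x3=(1.4110, -1.5585)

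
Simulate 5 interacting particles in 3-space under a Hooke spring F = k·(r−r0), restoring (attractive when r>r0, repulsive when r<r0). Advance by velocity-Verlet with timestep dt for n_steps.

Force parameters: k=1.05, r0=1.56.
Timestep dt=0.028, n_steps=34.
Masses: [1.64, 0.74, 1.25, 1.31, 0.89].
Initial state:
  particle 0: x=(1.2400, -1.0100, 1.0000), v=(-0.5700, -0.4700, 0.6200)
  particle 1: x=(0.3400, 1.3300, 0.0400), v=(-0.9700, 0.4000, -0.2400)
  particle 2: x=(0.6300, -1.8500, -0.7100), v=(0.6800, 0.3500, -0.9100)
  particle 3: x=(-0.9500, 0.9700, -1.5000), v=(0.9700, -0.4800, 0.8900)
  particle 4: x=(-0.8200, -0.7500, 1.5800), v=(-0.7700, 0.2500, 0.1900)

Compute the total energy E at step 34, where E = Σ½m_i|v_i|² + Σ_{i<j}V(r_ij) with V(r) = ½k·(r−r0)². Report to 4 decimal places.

14.6031

step 0: x0=(1.2400, -1.0100, 1.0000) x1=(0.3400, 1.3300, 0.0400) x2=(0.6300, -1.8500, -0.7100) x3=(-0.9500, 0.9700, -1.5000) x4=(-0.8200, -0.7500, 1.5800)
step 1: x0=(1.2234, -1.0226, 1.0168) x1=(0.3127, 1.3392, 0.0335) x2=(0.6485, -1.8389, -0.7350) x3=(-0.9220, 0.9554, -1.4738) x4=(-0.8408, -0.7424, 1.5836)
step 2: x0=(1.2057, -1.0343, 1.0326) x1=(0.2851, 1.3442, 0.0274) x2=(0.6660, -1.8253, -0.7590) x3=(-0.8926, 0.9387, -1.4452) x4=(-0.8599, -0.7336, 1.5839)
step 3: x0=(1.1868, -1.0448, 1.0473) x1=(0.2574, 1.3451, 0.0218) x2=(0.6825, -1.8092, -0.7820) x3=(-0.8617, 0.9198, -1.4142) x4=(-0.8774, -0.7237, 1.5808)
step 4: x0=(1.1667, -1.0543, 1.0609) x1=(0.2296, 1.3420, 0.0167) x2=(0.6978, -1.7906, -0.8039) x3=(-0.8294, 0.8987, -1.3810) x4=(-0.8932, -0.7126, 1.5743)
step 5: x0=(1.1455, -1.0628, 1.0733) x1=(0.2018, 1.3347, 0.0122) x2=(0.7120, -1.7696, -0.8246) x3=(-0.7959, 0.8756, -1.3455) x4=(-0.9072, -0.7005, 1.5646)
step 6: x0=(1.1232, -1.0702, 1.0847) x1=(0.1741, 1.3234, 0.0084) x2=(0.7252, -1.7462, -0.8441) x3=(-0.7611, 0.8505, -1.3080) x4=(-0.9195, -0.6873, 1.5515)
step 7: x0=(1.0999, -1.0765, 1.0950) x1=(0.1466, 1.3082, 0.0052) x2=(0.7371, -1.7204, -0.8623) x3=(-0.7253, 0.8234, -1.2685) x4=(-0.9300, -0.6732, 1.5353)
step 8: x0=(1.0755, -1.0819, 1.1042) x1=(0.1193, 1.2891, 0.0028) x2=(0.7480, -1.6924, -0.8793) x3=(-0.6884, 0.7945, -1.2270) x4=(-0.9387, -0.6582, 1.5159)
step 9: x0=(1.0500, -1.0862, 1.1123) x1=(0.0924, 1.2662, 0.0011) x2=(0.7577, -1.6622, -0.8950) x3=(-0.6505, 0.7637, -1.1839) x4=(-0.9457, -0.6423, 1.4934)
step 10: x0=(1.0237, -1.0895, 1.1193) x1=(0.0659, 1.2398, 0.0001) x2=(0.7662, -1.6299, -0.9093) x3=(-0.6118, 0.7311, -1.1391) x4=(-0.9509, -0.6256, 1.4680)
step 11: x0=(0.9964, -1.0918, 1.1253) x1=(0.0398, 1.2098, 0.0000) x2=(0.7736, -1.5955, -0.9223) x3=(-0.5724, 0.6969, -1.0927) x4=(-0.9543, -0.6083, 1.4398)
step 12: x0=(0.9682, -1.0932, 1.1302) x1=(0.0143, 1.1766, 0.0008) x2=(0.7799, -1.5592, -0.9339) x3=(-0.5322, 0.6610, -1.0450) x4=(-0.9560, -0.5903, 1.4088)
step 13: x0=(0.9393, -1.0937, 1.1340) x1=(-0.0106, 1.1402, 0.0023) x2=(0.7851, -1.5211, -0.9441) x3=(-0.4914, 0.6237, -0.9960) x4=(-0.9560, -0.5717, 1.3752)
step 14: x0=(0.9095, -1.0932, 1.1369) x1=(-0.0349, 1.1010, 0.0048) x2=(0.7892, -1.4812, -0.9529) x3=(-0.4501, 0.5849, -0.9459) x4=(-0.9543, -0.5526, 1.3392)
step 15: x0=(0.8790, -1.0919, 1.1387) x1=(-0.0585, 1.0589, 0.0081) x2=(0.7922, -1.4398, -0.9603) x3=(-0.4083, 0.5447, -0.8948) x4=(-0.9511, -0.5332, 1.3008)
step 16: x0=(0.8479, -1.0898, 1.1396) x1=(-0.0814, 1.0145, 0.0123) x2=(0.7942, -1.3968, -0.9664) x3=(-0.3661, 0.5032, -0.8428) x4=(-0.9464, -0.5134, 1.2603)
step 17: x0=(0.8161, -1.0869, 1.1395) x1=(-0.1036, 0.9677, 0.0174) x2=(0.7951, -1.3524, -0.9710) x3=(-0.3236, 0.4606, -0.7901) x4=(-0.9401, -0.4934, 1.2178)
step 18: x0=(0.7837, -1.0833, 1.1386) x1=(-0.1250, 0.9189, 0.0234) x2=(0.7951, -1.3067, -0.9744) x3=(-0.2808, 0.4168, -0.7368) x4=(-0.9325, -0.4732, 1.1735)
step 19: x0=(0.7509, -1.0790, 1.1367) x1=(-0.1458, 0.8684, 0.0303) x2=(0.7942, -1.2600, -0.9764) x3=(-0.2377, 0.3721, -0.6830) x4=(-0.9237, -0.4529, 1.1275)
step 20: x0=(0.7176, -1.0740, 1.1341) x1=(-0.1658, 0.8164, 0.0379) x2=(0.7923, -1.2121, -0.9771) x3=(-0.1944, 0.3264, -0.6289) x4=(-0.9136, -0.4327, 1.0800)
step 21: x0=(0.6839, -1.0684, 1.1306) x1=(-0.1852, 0.7632, 0.0464) x2=(0.7896, -1.1634, -0.9766) x3=(-0.1509, 0.2798, -0.5746) x4=(-0.9024, -0.4125, 1.0313)
step 22: x0=(0.6499, -1.0624, 1.1264) x1=(-0.2041, 0.7089, 0.0557) x2=(0.7861, -1.1139, -0.9749) x3=(-0.1073, 0.2325, -0.5201) x4=(-0.8902, -0.3925, 0.9814)
step 23: x0=(0.6156, -1.0558, 1.1215) x1=(-0.2224, 0.6540, 0.0656) x2=(0.7819, -1.0637, -0.9721) x3=(-0.0635, 0.1845, -0.4657) x4=(-0.8772, -0.3727, 0.9305)
step 24: x0=(0.5810, -1.0488, 1.1160) x1=(-0.2403, 0.5986, 0.0761) x2=(0.7770, -1.0130, -0.9681) x3=(-0.0194, 0.1359, -0.4112) x4=(-0.8634, -0.3532, 0.8789)
step 25: x0=(0.5463, -1.0414, 1.1099) x1=(-0.2578, 0.5429, 0.0872) x2=(0.7715, -0.9619, -0.9632) x3=(0.0248, 0.0868, -0.3569) x4=(-0.8490, -0.3340, 0.8266)
step 26: x0=(0.5114, -1.0337, 1.1033) x1=(-0.2751, 0.4873, 0.0987) x2=(0.7654, -0.9104, -0.9574) x3=(0.0693, 0.0373, -0.3027) x4=(-0.8342, -0.3152, 0.7739)
step 27: x0=(0.4765, -1.0258, 1.0962) x1=(-0.2922, 0.4318, 0.1104) x2=(0.7588, -0.8587, -0.9507) x3=(0.1140, -0.0126, -0.2487) x4=(-0.8190, -0.2969, 0.7209)
step 28: x0=(0.4415, -1.0177, 1.0887) x1=(-0.3092, 0.3766, 0.1224) x2=(0.7518, -0.8068, -0.9432) x3=(0.1591, -0.0627, -0.1949) x4=(-0.8038, -0.2791, 0.6678)
step 29: x0=(0.4065, -1.0094, 1.0809) x1=(-0.3261, 0.3220, 0.1343) x2=(0.7443, -0.7548, -0.9351) x3=(0.2046, -0.1130, -0.1412) x4=(-0.7885, -0.2619, 0.6145)
step 30: x0=(0.3716, -1.0010, 1.0727) x1=(-0.3430, 0.2680, 0.1461) x2=(0.7365, -0.7029, -0.9264) x3=(0.2504, -0.1634, -0.0877) x4=(-0.7734, -0.2451, 0.5614)
step 31: x0=(0.3366, -0.9926, 1.0644) x1=(-0.3599, 0.2148, 0.1577) x2=(0.7284, -0.6509, -0.9173) x3=(0.2967, -0.2139, -0.0343) x4=(-0.7586, -0.2290, 0.5083)
step 32: x0=(0.3018, -0.9842, 1.0559) x1=(-0.3767, 0.1625, 0.1689) x2=(0.7201, -0.5990, -0.9078) x3=(0.3435, -0.2645, 0.0190) x4=(-0.7444, -0.2133, 0.4555)
step 33: x0=(0.2671, -0.9759, 1.0473) x1=(-0.3934, 0.1111, 0.1796) x2=(0.7115, -0.5472, -0.8980) x3=(0.3907, -0.3150, 0.0723) x4=(-0.7308, -0.1983, 0.4029)
step 34: x0=(0.2324, -0.9677, 1.0387) x1=(-0.4099, 0.0607, 0.1898) x2=(0.7027, -0.4954, -0.8880) x3=(0.4385, -0.3656, 0.1256) x4=(-0.7179, -0.1838, 0.3504)
step 0 velocities: v0=(-0.5700, -0.4700, 0.6200) v1=(-0.9700, 0.4000, -0.2400) v2=(0.6800, 0.3500, -0.9100) v3=(0.9700, -0.4800, 0.8900) v4=(-0.7700, 0.2500, 0.1900)
step 0: KE=3.6683, PE=10.9366, E=14.6049
step 34 velocities: v0=(-1.2367, 0.2916, -0.3081) v1=(-0.5827, -1.7797, 0.3553) v2=(-0.3183, 1.8484, 0.3603) v3=(1.7156, -1.8074, 1.9022) v4=(0.4411, 0.5083, -1.8689)
step 34: KE=13.2190, PE=1.3841, E=14.6031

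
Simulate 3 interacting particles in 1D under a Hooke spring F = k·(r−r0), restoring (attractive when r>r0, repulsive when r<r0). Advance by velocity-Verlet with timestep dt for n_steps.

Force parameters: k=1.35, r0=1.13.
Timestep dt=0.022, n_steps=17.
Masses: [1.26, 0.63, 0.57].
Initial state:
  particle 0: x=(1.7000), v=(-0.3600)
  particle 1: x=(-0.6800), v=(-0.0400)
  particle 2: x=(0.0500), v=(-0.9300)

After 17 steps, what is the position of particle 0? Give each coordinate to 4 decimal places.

(1.4371)

step 0: x0=(1.7000) x1=(-0.6800) x2=(0.0500)
step 1: x0=(1.6916) x1=(-0.6804) x2=(0.0301)
step 2: x0=(1.6823) x1=(-0.6800) x2=(0.0112)
step 3: x0=(1.6721) x1=(-0.6788) x2=(-0.0065)
step 4: x0=(1.6610) x1=(-0.6768) x2=(-0.0231)
step 5: x0=(1.6489) x1=(-0.6740) x2=(-0.0384)
step 6: x0=(1.6360) x1=(-0.6705) x2=(-0.0526)
step 7: x0=(1.6221) x1=(-0.6663) x2=(-0.0656)
step 8: x0=(1.6074) x1=(-0.6614) x2=(-0.0773)
step 9: x0=(1.5917) x1=(-0.6559) x2=(-0.0877)
step 10: x0=(1.5752) x1=(-0.6499) x2=(-0.0969)
step 11: x0=(1.5579) x1=(-0.6433) x2=(-0.1048)
step 12: x0=(1.5397) x1=(-0.6362) x2=(-0.1114)
step 13: x0=(1.5208) x1=(-0.6287) x2=(-0.1167)
step 14: x0=(1.5010) x1=(-0.6207) x2=(-0.1207)
step 15: x0=(1.4804) x1=(-0.6124) x2=(-0.1234)
step 16: x0=(1.4591) x1=(-0.6038) x2=(-0.1249)
step 17: x0=(1.4371) x1=(-0.5948) x2=(-0.1251)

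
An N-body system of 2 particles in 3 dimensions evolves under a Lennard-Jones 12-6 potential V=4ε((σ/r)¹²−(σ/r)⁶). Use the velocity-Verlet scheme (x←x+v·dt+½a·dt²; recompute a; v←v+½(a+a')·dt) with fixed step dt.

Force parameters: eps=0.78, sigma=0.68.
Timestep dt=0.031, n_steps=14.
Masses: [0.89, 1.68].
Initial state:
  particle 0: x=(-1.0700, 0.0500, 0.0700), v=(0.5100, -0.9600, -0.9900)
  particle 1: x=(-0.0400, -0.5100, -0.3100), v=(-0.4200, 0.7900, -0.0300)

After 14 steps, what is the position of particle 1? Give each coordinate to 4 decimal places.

(-0.1496, -0.1474, -0.3205)

step 0: x0=(-1.0700, 0.0500, 0.0700) x1=(-0.0400, -0.5100, -0.3100)
step 1: x0=(-1.0540, 0.0201, 0.0392) x1=(-0.0531, -0.4855, -0.3109)
step 2: x0=(-1.0375, -0.0100, 0.0083) x1=(-0.0665, -0.4608, -0.3117)
step 3: x0=(-1.0203, -0.0404, -0.0229) x1=(-0.0803, -0.4359, -0.3124)
step 4: x0=(-1.0021, -0.0713, -0.0543) x1=(-0.0946, -0.4108, -0.3129)
step 5: x0=(-0.9824, -0.1027, -0.0862) x1=(-0.1096, -0.3855, -0.3132)
step 6: x0=(-0.9607, -0.1348, -0.1186) x1=(-0.1257, -0.3598, -0.3132)
step 7: x0=(-0.9365, -0.1675, -0.1517) x1=(-0.1432, -0.3337, -0.3129)
step 8: x0=(-0.9095, -0.2008, -0.1852) x1=(-0.1622, -0.3073, -0.3123)
step 9: x0=(-0.8823, -0.2342, -0.2188) x1=(-0.1812, -0.2809, -0.3117)
step 10: x0=(-0.8674, -0.2667, -0.2508) x1=(-0.1938, -0.2550, -0.3119)
step 11: x0=(-0.8851, -0.2999, -0.2798) x1=(-0.1890, -0.2287, -0.3137)
step 12: x0=(-0.9190, -0.3346, -0.3081) x1=(-0.1757, -0.2016, -0.3160)
step 13: x0=(-0.9538, -0.3695, -0.3363) x1=(-0.1619, -0.1743, -0.3182)
step 14: x0=(-0.9859, -0.4038, -0.3644) x1=(-0.1496, -0.1474, -0.3205)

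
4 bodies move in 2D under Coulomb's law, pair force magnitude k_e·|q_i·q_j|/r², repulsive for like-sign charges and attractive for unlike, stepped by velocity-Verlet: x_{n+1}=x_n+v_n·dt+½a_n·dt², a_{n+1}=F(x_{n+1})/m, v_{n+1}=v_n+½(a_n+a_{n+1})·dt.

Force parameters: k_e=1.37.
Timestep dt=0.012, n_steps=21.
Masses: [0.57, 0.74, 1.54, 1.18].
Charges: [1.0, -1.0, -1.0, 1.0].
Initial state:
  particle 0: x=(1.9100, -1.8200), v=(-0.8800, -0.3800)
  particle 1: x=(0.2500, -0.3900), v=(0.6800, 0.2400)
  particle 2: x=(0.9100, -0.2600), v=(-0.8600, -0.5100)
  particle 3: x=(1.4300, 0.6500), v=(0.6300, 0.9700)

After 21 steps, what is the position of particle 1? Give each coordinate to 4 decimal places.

step 0: x0=(1.9100, -1.8200) x1=(0.2500, -0.3900) x2=(0.9100, -0.2600) x3=(1.4300, 0.6500)
step 1: x0=(1.8994, -1.8245) x1=(0.2579, -0.3872) x2=(0.8999, -0.2661) x3=(1.4375, 0.6616)
step 2: x0=(1.8887, -1.8290) x1=(0.2654, -0.3844) x2=(0.8901, -0.2720) x3=(1.4449, 0.6730)
step 3: x0=(1.8779, -1.8333) x1=(0.2723, -0.3817) x2=(0.8807, -0.2778) x3=(1.4521, 0.6843)
step 4: x0=(1.8670, -1.8376) x1=(0.2786, -0.3791) x2=(0.8717, -0.2835) x3=(1.4592, 0.6954)
step 5: x0=(1.8560, -1.8418) x1=(0.2844, -0.3766) x2=(0.8632, -0.2891) x3=(1.4662, 0.7064)
step 6: x0=(1.8448, -1.8459) x1=(0.2894, -0.3742) x2=(0.8550, -0.2946) x3=(1.4731, 0.7173)
step 7: x0=(1.8336, -1.8499) x1=(0.2938, -0.3719) x2=(0.8474, -0.3000) x3=(1.4799, 0.7281)
step 8: x0=(1.8223, -1.8539) x1=(0.2975, -0.3696) x2=(0.8402, -0.3053) x3=(1.4865, 0.7388)
step 9: x0=(1.8109, -1.8577) x1=(0.3004, -0.3675) x2=(0.8335, -0.3105) x3=(1.4931, 0.7493)
step 10: x0=(1.7994, -1.8614) x1=(0.3025, -0.3653) x2=(0.8273, -0.3156) x3=(1.4996, 0.7597)
step 11: x0=(1.7877, -1.8651) x1=(0.3037, -0.3633) x2=(0.8216, -0.3207) x3=(1.5059, 0.7701)
step 12: x0=(1.7760, -1.8687) x1=(0.3041, -0.3613) x2=(0.8165, -0.3256) x3=(1.5121, 0.7803)
step 13: x0=(1.7642, -1.8721) x1=(0.3035, -0.3594) x2=(0.8119, -0.3306) x3=(1.5183, 0.7904)
step 14: x0=(1.7522, -1.8755) x1=(0.3021, -0.3575) x2=(0.8079, -0.3354) x3=(1.5243, 0.8004)
step 15: x0=(1.7402, -1.8788) x1=(0.2997, -0.3556) x2=(0.8044, -0.3402) x3=(1.5303, 0.8103)
step 16: x0=(1.7280, -1.8819) x1=(0.2964, -0.3538) x2=(0.8015, -0.3450) x3=(1.5362, 0.8202)
step 17: x0=(1.7157, -1.8850) x1=(0.2922, -0.3519) x2=(0.7991, -0.3497) x3=(1.5419, 0.8299)
step 18: x0=(1.7034, -1.8880) x1=(0.2870, -0.3500) x2=(0.7973, -0.3544) x3=(1.5476, 0.8396)
step 19: x0=(1.6909, -1.8908) x1=(0.2809, -0.3481) x2=(0.7960, -0.3591) x3=(1.5532, 0.8491)
step 20: x0=(1.6783, -1.8936) x1=(0.2739, -0.3462) x2=(0.7953, -0.3638) x3=(1.5587, 0.8586)
step 21: x0=(1.6656, -1.8962) x1=(0.2660, -0.3442) x2=(0.7951, -0.3685) x3=(1.5642, 0.8680)

(0.2660, -0.3442)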